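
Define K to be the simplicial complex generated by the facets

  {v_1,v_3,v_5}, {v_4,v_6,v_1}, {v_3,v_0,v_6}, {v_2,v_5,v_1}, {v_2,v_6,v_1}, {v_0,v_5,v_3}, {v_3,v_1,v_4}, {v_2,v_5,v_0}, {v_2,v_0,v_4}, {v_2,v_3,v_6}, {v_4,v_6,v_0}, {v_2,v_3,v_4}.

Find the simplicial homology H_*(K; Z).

We work with the vertex ordering v_0 < v_1 < v_2 < v_3 < v_4 < v_5 < v_6. The simplices of K, each written with vertices in increasing order, are:

  0-simplices (7): [v_0], [v_1], [v_2], [v_3], [v_4], [v_5], [v_6]
  1-simplices (18): (18 of them)
  2-simplices (12): (12 of them)

so the chain groups are C_0 ≅ Z^7, C_1 ≅ Z^18, C_2 ≅ Z^12.

The boundary map ∂_1: C_1 → C_0 maps an edge to its endpoints' difference, ∂[p,q] = q − p.
The 7×18 boundary matrix has rank 6 and Smith normal form diag(1,1,1,1,1,1).

The boundary map ∂_2: C_2 → C_1 maps a triangle to the signed sum of its edges. For instance
  ∂[v_0,v_2,v_4] = [v_2,v_4] − [v_0,v_4] + [v_0,v_2],
  ∂[v_2,v_3,v_4] = [v_3,v_4] − [v_2,v_4] + [v_2,v_3].
The 18×12 boundary matrix has rank 12 and Smith normal form diag(1,1,1,1,1,1,1,1,1,1,1,2).

Now H_k = ker ∂_k / im ∂_{k+1}, so:

  H_0: rank C_0 − rank ∂_1 = 7 − 6 = 1, and the invariant factors of ∂_1 are all 1, so H_0 ≅ Z.
  H_1: rank ker ∂_1 − rank ∂_2 = (18 − 6) − 12 = 0, and ∂_2 has invariant factor 2 > 1, so H_1 ≅ Z_2.
  H_2: rank ker ∂_2 − rank ∂_3 = (12 − 12) − 0 = 0, and there is no ∂_3, so H_2 ≅ 0.

H_0 ≅ Z,  H_1 ≅ Z_2,  H_2 = 0.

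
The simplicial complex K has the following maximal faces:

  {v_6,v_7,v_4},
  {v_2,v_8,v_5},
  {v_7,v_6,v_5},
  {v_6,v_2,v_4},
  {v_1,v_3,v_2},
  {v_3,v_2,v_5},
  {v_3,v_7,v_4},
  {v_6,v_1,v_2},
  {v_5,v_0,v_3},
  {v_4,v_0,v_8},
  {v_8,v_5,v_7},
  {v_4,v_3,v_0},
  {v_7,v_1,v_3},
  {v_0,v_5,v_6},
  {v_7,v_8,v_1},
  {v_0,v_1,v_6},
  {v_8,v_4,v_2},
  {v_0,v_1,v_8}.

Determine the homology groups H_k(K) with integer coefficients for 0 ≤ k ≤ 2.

H_0 = Z,  H_1 = Z^2,  H_2 = Z.

We work with the vertex ordering v_0 < v_1 < v_2 < v_3 < v_4 < v_5 < v_6 < v_7 < v_8. The simplices of K, each written with vertices in increasing order, are:

  0-simplices (9): [v_0], [v_1], [v_2], [v_3], [v_4], [v_5], [v_6], [v_7], [v_8]
  1-simplices (27): (27 of them)
  2-simplices (18): (18 of them)

Hence C_0 ≅ Z^9, C_1 ≅ Z^27, C_2 ≅ Z^18.

The boundary map ∂_1: C_1 → C_0 sends each edge [p,q] (with p < q) to q − p. For instance
  ∂[v_2,v_4] = [v_4] − [v_2].
The resulting 9×27 matrix has rank 8, and its Smith normal form has invariant factors (1,1,1,1,1,1,1,1).

The boundary map ∂_2: C_2 → C_1 maps a triangle to the signed sum of its edges. For instance
  ∂[v_3,v_4,v_7] = [v_4,v_7] − [v_3,v_7] + [v_3,v_4],
  ∂[v_4,v_6,v_7] = [v_6,v_7] − [v_4,v_7] + [v_4,v_6].
This gives a 27×18 integer matrix of rank 17; reducing to Smith normal form yields diagonal entries (1,1,1,1,1,1,1,1,1,1,1,1,1,1,1,1,1).

Computing H_k = (kernel of ∂_k) / (image of ∂_{k+1}):

  H_0: rank C_0 − rank ∂_1 = 9 − 8 = 1, and the invariant factors of ∂_1 are all 1, so H_0 = Z.
  H_1: rank ker ∂_1 − rank ∂_2 = (27 − 8) − 17 = 2, and the invariant factors of ∂_2 are all 1, so H_1 = Z^2.
  H_2: rank ker ∂_2 − rank ∂_3 = (18 − 17) − 0 = 1, and there is no ∂_3, so H_2 = Z.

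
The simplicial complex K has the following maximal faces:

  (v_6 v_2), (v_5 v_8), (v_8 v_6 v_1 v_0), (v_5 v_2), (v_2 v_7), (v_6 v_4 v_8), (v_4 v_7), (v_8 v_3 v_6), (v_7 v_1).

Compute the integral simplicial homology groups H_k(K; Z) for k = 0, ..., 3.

H_0 = Z,  H_1 = Z^3,  H_2 = 0,  H_3 = 0.

We work with the vertex ordering v_0 < v_1 < v_2 < v_3 < v_4 < v_5 < v_6 < v_7 < v_8. The simplices of K, each written with vertices in increasing order, are:

  0-simplices (9): [v_0], [v_1], [v_2], [v_3], [v_4], [v_5], [v_6], [v_7], [v_8]
  1-simplices (16): (16 of them)
  2-simplices (6): [v_0,v_1,v_6], [v_0,v_1,v_8], [v_0,v_6,v_8], [v_1,v_6,v_8], [v_3,v_6,v_8], [v_4,v_6,v_8]
  3-simplices (1): [v_0,v_1,v_6,v_8]

Hence C_0 ≅ Z^9, C_1 ≅ Z^16, C_2 ≅ Z^6, C_3 ≅ Z^1.

The boundary map ∂_1: C_1 → C_0 maps an edge to its endpoints' difference, ∂[p,q] = q − p. For instance
  ∂[v_2,v_5] = [v_5] − [v_2].
The resulting 9×16 matrix has rank 8, and its Smith normal form has invariant factors (1,1,1,1,1,1,1,1).

Boundary ∂_2: C_2 → C_1 sends each 2-simplex [p,q,r] to [q,r] − [p,r] + [p,q]. For instance
  ∂[v_4,v_6,v_8] = [v_6,v_8] − [v_4,v_8] + [v_4,v_6],
  ∂[v_0,v_6,v_8] = [v_6,v_8] − [v_0,v_8] + [v_0,v_6].
As a 16×6 matrix over Z this has rank 5, with invariant factors (1,1,1,1,1).

The boundary map ∂_3: C_3 → C_2 sends each 3-simplex σ to the alternating sum Σ_i (−1)^i (σ with its i-th vertex removed). For instance
  ∂[v_0,v_1,v_6,v_8] = [v_1,v_6,v_8] − [v_0,v_6,v_8] + [v_0,v_1,v_8] − [v_0,v_1,v_6].
This gives a 6×1 integer matrix of rank 1; reducing to Smith normal form yields diagonal entries (1).

Now H_k = ker ∂_k / im ∂_{k+1}, so:

  H_0: rank C_0 − rank ∂_1 = 9 − 8 = 1, and the invariant factors of ∂_1 are all 1, so H_0 = Z.
  H_1: rank ker ∂_1 − rank ∂_2 = (16 − 8) − 5 = 3, and the invariant factors of ∂_2 are all 1, so H_1 = Z^3.
  H_2: rank ker ∂_2 − rank ∂_3 = (6 − 5) − 1 = 0, and the invariant factors of ∂_3 are all 1, so H_2 = 0.
  H_3: rank ker ∂_3 − rank ∂_4 = (1 − 1) − 0 = 0, and there is no ∂_4, so H_3 = 0.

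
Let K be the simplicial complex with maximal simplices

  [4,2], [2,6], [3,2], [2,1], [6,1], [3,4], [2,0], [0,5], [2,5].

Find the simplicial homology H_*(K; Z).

Order the vertices as 0 < 1 < 2 < 3 < 4 < 5 < 6. Listing each simplex with vertices in this order, K has dimension 1 with simplices:

  0-simplices (7): [0], [1], [2], [3], [4], [5], [6]
  1-simplices (9): [0,2], [0,5], [1,2], [1,6], [2,3], [2,4], [2,5], [2,6], [3,4]

giving chain groups C_0 ≅ Z^7, C_1 ≅ Z^9.

∂_1: C_1 → C_0 is given by ∂[p,q] = [q] − [p].
The resulting 7×9 matrix has rank 6, and its Smith normal form has invariant factors (1,1,1,1,1,1).

Now H_k = ker ∂_k / im ∂_{k+1}, so:

  H_0: rank C_0 − rank ∂_1 = 7 − 6 = 1, and the invariant factors of ∂_1 are all 1, so H_0 ≅ Z.
  H_1: rank ker ∂_1 − rank ∂_2 = (9 − 6) − 0 = 3, and there is no ∂_2, so H_1 ≅ Z^3.

(K is a triangulation of a wedge of 3 circles.)

H_0 = Z,  H_1 = Z^3.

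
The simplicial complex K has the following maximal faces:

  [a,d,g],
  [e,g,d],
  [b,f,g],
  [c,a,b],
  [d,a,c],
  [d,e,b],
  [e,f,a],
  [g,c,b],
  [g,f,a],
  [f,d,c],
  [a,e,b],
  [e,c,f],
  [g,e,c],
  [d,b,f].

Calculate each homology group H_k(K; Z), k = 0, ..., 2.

Order the vertices as a < b < c < d < e < f < g. Listing each simplex with vertices in this order, K has dimension 2 with simplices:

  0-simplices (7): a, b, c, d, e, f, g
  1-simplices (21): ab, ac, ad, ae, af, ag, bc, bd, be, bf, bg, cd, ce, cf, cg, de, df, dg, ef, eg, fg
  2-simplices (14): abc, abe, acd, adg, aef, afg, bcg, bde, bdf, bfg, cdf, cef, ceg, deg

giving chain groups C_0 ≅ Z^7, C_1 ≅ Z^21, C_2 ≅ Z^14.

∂_1: C_1 → C_0 sends each edge [p,q] (with p < q) to q − p. For instance
  ∂df = f − d.
This gives a 7×21 integer matrix of rank 6; reducing to Smith normal form yields diagonal entries (1,1,1,1,1,1).

∂_2: C_2 → C_1 acts by ∂[p,q,r] = [q,r] − [p,r] + [p,q]. For instance
  ∂ceg = eg − cg + ce,
  ∂bde = de − be + bd.
This gives a 21×14 integer matrix of rank 13; reducing to Smith normal form yields diagonal entries (1,1,1,1,1,1,1,1,1,1,1,1,1).

Reading off H_k = ker ∂_k / im ∂_{k+1}:

  H_0: rank C_0 − rank ∂_1 = 7 − 6 = 1, and the invariant factors of ∂_1 are all 1, so H_0 = Z.
  H_1: rank ker ∂_1 − rank ∂_2 = (21 − 6) − 13 = 2, and the invariant factors of ∂_2 are all 1, so H_1 = Z^2.
  H_2: rank ker ∂_2 − rank ∂_3 = (14 − 13) − 0 = 1, and there is no ∂_3, so H_2 = Z.

As a check, the Euler characteristic is 7 − 21 + 14 = 0, which agrees with 1 − 2 + 1 = 0.

H_0 ≅ Z,  H_1 ≅ Z^2,  H_2 ≅ Z.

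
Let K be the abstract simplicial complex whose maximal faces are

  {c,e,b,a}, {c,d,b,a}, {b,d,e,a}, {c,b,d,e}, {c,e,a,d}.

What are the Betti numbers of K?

b_0 = 1, b_1 = 0, b_2 = 0, b_3 = 1.

Order the vertices as a < b < c < d < e. Listing each simplex with vertices in this order, K has dimension 3 with simplices:

  0-simplices (5): a, b, c, d, e
  1-simplices (10): ab, ac, ad, ae, bc, bd, be, cd, ce, de
  2-simplices (10): abc, abd, abe, acd, ace, ade, bcd, bce, bde, cde
  3-simplices (5): abcd, abce, abde, acde, bcde

so the chain groups are C_0 ≅ Z^5, C_1 ≅ Z^10, C_2 ≅ Z^10, C_3 ≅ Z^5.

Boundary ∂_1: C_1 → C_0 maps an edge to its endpoints' difference, ∂[p,q] = q − p.
The resulting 5×10 matrix has rank 4, and its Smith normal form has invariant factors (1,1,1,1).

The boundary map ∂_2: C_2 → C_1 sends each 2-simplex [p,q,r] to [q,r] − [p,r] + [p,q]. For instance
  ∂ace = ce − ae + ac,
  ∂abd = bd − ad + ab.
The 10×10 boundary matrix has rank 6 and Smith normal form diag(1,1,1,1,1,1).

∂_3: C_3 → C_2 sends each 3-simplex σ to the alternating sum Σ_i (−1)^i (σ with its i-th vertex removed). For instance
  ∂bcde = cde − bde + bce − bcd,
  ∂abce = bce − ace + abe − abc.
The resulting 10×5 matrix has rank 4, and its Smith normal form has invariant factors (1,1,1,1).

Now H_k = ker ∂_k / im ∂_{k+1}, so:

  H_0: rank C_0 − rank ∂_1 = 5 − 4 = 1, and the invariant factors of ∂_1 are all 1, so H_0 = Z.
  H_1: rank ker ∂_1 − rank ∂_2 = (10 − 4) − 6 = 0, and the invariant factors of ∂_2 are all 1, so H_1 = 0.
  H_2: rank ker ∂_2 − rank ∂_3 = (10 − 6) − 4 = 0, and the invariant factors of ∂_3 are all 1, so H_2 = 0.
  H_3: rank ker ∂_3 − rank ∂_4 = (5 − 4) − 0 = 1, and there is no ∂_4, so H_3 = Z.

Hence the Betti numbers are b_0 = 1, b_1 = 0, b_2 = 0, b_3 = 1.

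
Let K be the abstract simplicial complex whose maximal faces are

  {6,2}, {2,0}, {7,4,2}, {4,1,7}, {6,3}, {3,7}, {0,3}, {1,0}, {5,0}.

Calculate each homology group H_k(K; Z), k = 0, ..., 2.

H_0 ≅ Z,  H_1 ≅ Z^3,  H_2 = 0.

We work with the vertex ordering 0 < 1 < 2 < 3 < 4 < 5 < 6 < 7. The simplices of K, each written with vertices in increasing order, are:

  0-simplices (8): [0], [1], [2], [3], [4], [5], [6], [7]
  1-simplices (12): [0,1], [0,2], [0,3], [0,5], [1,4], [1,7], [2,4], [2,6], [2,7], [3,6], [3,7], [4,7]
  2-simplices (2): [1,4,7], [2,4,7]

giving chain groups C_0 ≅ Z^8, C_1 ≅ Z^12, C_2 ≅ Z^2.

The boundary map ∂_1: C_1 → C_0 sends each edge [p,q] (with p < q) to q − p.
The 8×12 boundary matrix has rank 7 and Smith normal form diag(1,1,1,1,1,1,1).

The boundary map ∂_2: C_2 → C_1 acts by ∂[p,q,r] = [q,r] − [p,r] + [p,q]. For instance
  ∂[2,4,7] = [4,7] − [2,7] + [2,4],
  ∂[1,4,7] = [4,7] − [1,7] + [1,4].
This gives a 12×2 integer matrix of rank 2; reducing to Smith normal form yields diagonal entries (1,1).

Reading off H_k = ker ∂_k / im ∂_{k+1}:

  H_0: rank C_0 − rank ∂_1 = 8 − 7 = 1, and the invariant factors of ∂_1 are all 1, so H_0 ≅ Z.
  H_1: rank ker ∂_1 − rank ∂_2 = (12 − 7) − 2 = 3, and the invariant factors of ∂_2 are all 1, so H_1 ≅ Z^3.
  H_2: rank ker ∂_2 − rank ∂_3 = (2 − 2) − 0 = 0, and there is no ∂_3, so H_2 ≅ 0.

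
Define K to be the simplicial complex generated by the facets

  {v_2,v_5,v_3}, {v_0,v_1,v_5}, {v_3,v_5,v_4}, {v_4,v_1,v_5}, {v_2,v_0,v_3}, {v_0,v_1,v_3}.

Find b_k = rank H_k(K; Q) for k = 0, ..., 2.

b_0 = 1, b_1 = 1, b_2 = 0.

Take the total order v_0 < v_1 < v_2 < v_3 < v_4 < v_5 on the vertex set. Then K (dimension 2) consists of the simplices:

  0-simplices (6): [v_0], [v_1], [v_2], [v_3], [v_4], [v_5]
  1-simplices (12): [v_0,v_1], [v_0,v_2], [v_0,v_3], [v_0,v_5], [v_1,v_3], [v_1,v_4], [v_1,v_5], [v_2,v_3], [v_2,v_5], [v_3,v_4], [v_3,v_5], [v_4,v_5]
  2-simplices (6): [v_0,v_1,v_3], [v_0,v_1,v_5], [v_0,v_2,v_3], [v_1,v_4,v_5], [v_2,v_3,v_5], [v_3,v_4,v_5]

giving chain groups C_0 ≅ Z^6, C_1 ≅ Z^12, C_2 ≅ Z^6.

∂_1: C_1 → C_0 sends each edge [p,q] (with p < q) to q − p. For instance
  ∂[v_1,v_4] = [v_4] − [v_1].
As a 6×12 matrix over Z this has rank 5, with invariant factors (1,1,1,1,1).

The boundary map ∂_2: C_2 → C_1 maps a triangle to the signed sum of its edges. For instance
  ∂[v_0,v_2,v_3] = [v_2,v_3] − [v_0,v_3] + [v_0,v_2],
  ∂[v_0,v_1,v_3] = [v_1,v_3] − [v_0,v_3] + [v_0,v_1].
The 12×6 boundary matrix has rank 6 and Smith normal form diag(1,1,1,1,1,1).

From H_k ≅ ker(∂_k) / im(∂_{k+1}) we obtain:

  H_0: rank C_0 − rank ∂_1 = 6 − 5 = 1, and the invariant factors of ∂_1 are all 1, so H_0 = Z.
  H_1: rank ker ∂_1 − rank ∂_2 = (12 − 5) − 6 = 1, and the invariant factors of ∂_2 are all 1, so H_1 = Z.
  H_2: rank ker ∂_2 − rank ∂_3 = (6 − 6) − 0 = 0, and there is no ∂_3, so H_2 = 0.

(K is a triangulation of the cylinder S^1 x I.)

Hence the Betti numbers are b_0 = 1, b_1 = 1, b_2 = 0.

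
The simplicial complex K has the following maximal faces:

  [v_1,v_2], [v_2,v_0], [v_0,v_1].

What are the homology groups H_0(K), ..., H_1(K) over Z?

Fix the vertex order v_0 < v_1 < v_2 and write every simplex with vertices in increasing order. Then dim K = 1 and the simplices of K are:

  0-simplices (3): [v_0], [v_1], [v_2]
  1-simplices (3): [v_0,v_1], [v_0,v_2], [v_1,v_2]

giving chain groups C_0 ≅ Z^3, C_1 ≅ Z^3.

∂_1: C_1 → C_0 sends each edge [p,q] (with p < q) to q − p. For instance
  ∂[v_1,v_2] = [v_2] − [v_1].
The resulting 3×3 matrix has rank 2, and its Smith normal form has invariant factors (1,1).

Computing H_k = (kernel of ∂_k) / (image of ∂_{k+1}):

  H_0: rank C_0 − rank ∂_1 = 3 − 2 = 1, and the invariant factors of ∂_1 are all 1, so H_0 ≅ Z.
  H_1: rank ker ∂_1 − rank ∂_2 = (3 − 2) − 0 = 1, and there is no ∂_2, so H_1 ≅ Z.

As a check, the Euler characteristic is 3 − 3 = 0, which agrees with 1 − 1 = 0.

H_0 ≅ Z,  H_1 ≅ Z.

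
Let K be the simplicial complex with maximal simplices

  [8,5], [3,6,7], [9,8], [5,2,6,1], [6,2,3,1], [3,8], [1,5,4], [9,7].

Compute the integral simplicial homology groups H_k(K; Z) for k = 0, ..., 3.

Fix the vertex order 1 < 2 < 3 < 4 < 5 < 6 < 7 < 8 < 9 and write every simplex with vertices in increasing order. Then dim K = 3 and the simplices of K are:

  0-simplices (9): [1], [2], [3], [4], [5], [6], [7], [8], [9]
  1-simplices (17): [1,2], [1,3], [1,4], [1,5], [1,6], [2,3], [2,5], [2,6], [3,6], [3,7], [3,8], [4,5], [5,6], [5,8], [6,7], [7,9], [8,9]
  2-simplices (9): [1,2,3], [1,2,5], [1,2,6], [1,3,6], [1,4,5], [1,5,6], [2,3,6], [2,5,6], [3,6,7]
  3-simplices (2): [1,2,3,6], [1,2,5,6]

Hence C_0 ≅ Z^9, C_1 ≅ Z^17, C_2 ≅ Z^9, C_3 ≅ Z^2.

∂_1: C_1 → C_0 is given by ∂[p,q] = [q] − [p].
The 9×17 boundary matrix has rank 8 and Smith normal form diag(1,1,1,1,1,1,1,1).

∂_2: C_2 → C_1 acts by ∂[p,q,r] = [q,r] − [p,r] + [p,q]. For instance
  ∂[1,4,5] = [4,5] − [1,5] + [1,4],
  ∂[1,5,6] = [5,6] − [1,6] + [1,5].
The 17×9 boundary matrix has rank 7 and Smith normal form diag(1,1,1,1,1,1,1).

Boundary ∂_3: C_3 → C_2 sends each 3-simplex σ to the alternating sum Σ_i (−1)^i (σ with its i-th vertex removed). For instance
  ∂[1,2,5,6] = [2,5,6] − [1,5,6] + [1,2,6] − [1,2,5],
  ∂[1,2,3,6] = [2,3,6] − [1,3,6] + [1,2,6] − [1,2,3].
The 9×2 boundary matrix has rank 2 and Smith normal form diag(1,1).

From H_k ≅ ker(∂_k) / im(∂_{k+1}) we obtain:

  H_0: rank C_0 − rank ∂_1 = 9 − 8 = 1, and the invariant factors of ∂_1 are all 1, so H_0 ≅ Z.
  H_1: rank ker ∂_1 − rank ∂_2 = (17 − 8) − 7 = 2, and the invariant factors of ∂_2 are all 1, so H_1 ≅ Z^2.
  H_2: rank ker ∂_2 − rank ∂_3 = (9 − 7) − 2 = 0, and the invariant factors of ∂_3 are all 1, so H_2 ≅ 0.
  H_3: rank ker ∂_3 − rank ∂_4 = (2 − 2) − 0 = 0, and there is no ∂_4, so H_3 ≅ 0.

H_0 = Z,  H_1 = Z^2,  H_2 = 0,  H_3 = 0.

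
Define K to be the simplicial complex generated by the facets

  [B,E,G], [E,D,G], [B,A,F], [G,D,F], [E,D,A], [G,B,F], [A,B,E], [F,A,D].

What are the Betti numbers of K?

Take the total order A < B < D < E < F < G on the vertex set. Then K (dimension 2) consists of the simplices:

  0-simplices (6): A, B, D, E, F, G
  1-simplices (12): AB, AD, AE, AF, BE, BF, BG, DE, DF, DG, EG, FG
  2-simplices (8): ABE, ABF, ADE, ADF, BEG, BFG, DEG, DFG

so the chain groups are C_0 ≅ Z^6, C_1 ≅ Z^12, C_2 ≅ Z^8.

Boundary ∂_1: C_1 → C_0 is given by ∂[p,q] = [q] − [p]. For instance
  ∂BF = F − B.
The 6×12 boundary matrix has rank 5 and Smith normal form diag(1,1,1,1,1).

∂_2: C_2 → C_1 acts by ∂[p,q,r] = [q,r] − [p,r] + [p,q]. For instance
  ∂ADF = DF − AF + AD,
  ∂ADE = DE − AE + AD.
As a 12×8 matrix over Z this has rank 7, with invariant factors (1,1,1,1,1,1,1).

Computing H_k = (kernel of ∂_k) / (image of ∂_{k+1}):

  H_0: rank C_0 − rank ∂_1 = 6 − 5 = 1, and the invariant factors of ∂_1 are all 1, so H_0 = Z.
  H_1: rank ker ∂_1 − rank ∂_2 = (12 − 5) − 7 = 0, and the invariant factors of ∂_2 are all 1, so H_1 = 0.
  H_2: rank ker ∂_2 − rank ∂_3 = (8 − 7) − 0 = 1, and there is no ∂_3, so H_2 = Z.

As a check, the Euler characteristic is 6 − 12 + 8 = 2, which agrees with 1 − 0 + 1 = 2.

Hence the Betti numbers are b_0 = 1, b_1 = 0, b_2 = 1.

b_0 = 1, b_1 = 0, b_2 = 1.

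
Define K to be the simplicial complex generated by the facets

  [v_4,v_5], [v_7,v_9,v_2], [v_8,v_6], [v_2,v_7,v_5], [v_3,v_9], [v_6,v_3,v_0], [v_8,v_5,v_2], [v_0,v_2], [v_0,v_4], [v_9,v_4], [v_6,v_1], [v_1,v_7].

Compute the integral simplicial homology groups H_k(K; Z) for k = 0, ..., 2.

Order the vertices as v_0 < v_1 < v_2 < v_3 < v_4 < v_5 < v_6 < v_7 < v_8 < v_9. Listing each simplex with vertices in this order, K has dimension 2 with simplices:

  0-simplices (10): [v_0], [v_1], [v_2], [v_3], [v_4], [v_5], [v_6], [v_7], [v_8], [v_9]
  1-simplices (18): (18 of them)
  2-simplices (4): [v_0,v_3,v_6], [v_2,v_5,v_7], [v_2,v_5,v_8], [v_2,v_7,v_9]

Hence C_0 ≅ Z^10, C_1 ≅ Z^18, C_2 ≅ Z^4.

∂_1: C_1 → C_0 sends each edge [p,q] (with p < q) to q − p. For instance
  ∂[v_2,v_9] = [v_9] − [v_2].
The resulting 10×18 matrix has rank 9, and its Smith normal form has invariant factors (1,1,1,1,1,1,1,1,1).

Boundary ∂_2: C_2 → C_1 acts by ∂[p,q,r] = [q,r] − [p,r] + [p,q]. For instance
  ∂[v_2,v_5,v_7] = [v_5,v_7] − [v_2,v_7] + [v_2,v_5],
  ∂[v_0,v_3,v_6] = [v_3,v_6] − [v_0,v_6] + [v_0,v_3].
The 18×4 boundary matrix has rank 4 and Smith normal form diag(1,1,1,1).

Now H_k = ker ∂_k / im ∂_{k+1}, so:

  H_0: rank C_0 − rank ∂_1 = 10 − 9 = 1, and the invariant factors of ∂_1 are all 1, so H_0 ≅ Z.
  H_1: rank ker ∂_1 − rank ∂_2 = (18 − 9) − 4 = 5, and the invariant factors of ∂_2 are all 1, so H_1 ≅ Z^5.
  H_2: rank ker ∂_2 − rank ∂_3 = (4 − 4) − 0 = 0, and there is no ∂_3, so H_2 ≅ 0.

H_0 = Z,  H_1 = Z^5,  H_2 = 0.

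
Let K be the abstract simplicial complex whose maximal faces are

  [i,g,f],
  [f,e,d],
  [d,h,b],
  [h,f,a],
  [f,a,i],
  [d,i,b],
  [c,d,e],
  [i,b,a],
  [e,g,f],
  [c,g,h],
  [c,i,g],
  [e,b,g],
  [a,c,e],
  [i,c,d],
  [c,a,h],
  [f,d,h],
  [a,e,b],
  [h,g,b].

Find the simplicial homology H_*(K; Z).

We work with the vertex ordering a < b < c < d < e < f < g < h < i. The simplices of K, each written with vertices in increasing order, are:

  0-simplices (9): a, b, c, d, e, f, g, h, i
  1-simplices (27): ab, ac, ae, af, ah, ai, bd, be, bg, bh, bi, cd, ce, cg, ch, ci, de, df, dh, di, ef, eg, fg, fh, fi, gh, gi
  2-simplices (18): abe, abi, ace, ach, afh, afi, bdh, bdi, beg, bgh, cde, cdi, cgh, cgi, def, dfh, efg, fgi

giving chain groups C_0 ≅ Z^9, C_1 ≅ Z^27, C_2 ≅ Z^18.

Boundary ∂_1: C_1 → C_0 is given by ∂[p,q] = [q] − [p].
The resulting 9×27 matrix has rank 8, and its Smith normal form has invariant factors (1,1,1,1,1,1,1,1).

The boundary map ∂_2: C_2 → C_1 maps a triangle to the signed sum of its edges. For instance
  ∂bdi = di − bi + bd,
  ∂cgi = gi − ci + cg.
As a 27×18 matrix over Z this has rank 17, with invariant factors (1,1,1,1,1,1,1,1,1,1,1,1,1,1,1,1,1).

Now H_k = ker ∂_k / im ∂_{k+1}, so:

  H_0: rank C_0 − rank ∂_1 = 9 − 8 = 1, and the invariant factors of ∂_1 are all 1, so H_0 ≅ Z.
  H_1: rank ker ∂_1 − rank ∂_2 = (27 − 8) − 17 = 2, and the invariant factors of ∂_2 are all 1, so H_1 ≅ Z^2.
  H_2: rank ker ∂_2 − rank ∂_3 = (18 − 17) − 0 = 1, and there is no ∂_3, so H_2 ≅ Z.

(K is a triangulation of the torus T^2.)

H_0 ≅ Z,  H_1 ≅ Z^2,  H_2 ≅ Z.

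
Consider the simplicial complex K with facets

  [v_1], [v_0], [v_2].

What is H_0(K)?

Fix the vertex order v_0 < v_1 < v_2 and write every simplex with vertices in increasing order. Then dim K = 0 and the simplices of K are:

  0-simplices (3): [v_0], [v_1], [v_2]

so the chain groups are C_0 ≅ Z^3.

From H_k ≅ ker(∂_k) / im(∂_{k+1}) we obtain:

  H_0: rank C_0 − rank ∂_1 = 3 − 0 = 3, and there is no ∂_1, so H_0 ≅ Z^3.

(K is a triangulation of a set of 3 points.)

H_0 = Z^3.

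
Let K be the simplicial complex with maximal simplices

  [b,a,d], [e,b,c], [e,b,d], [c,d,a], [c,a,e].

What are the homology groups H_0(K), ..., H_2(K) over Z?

Take the total order a < b < c < d < e on the vertex set. Then K (dimension 2) consists of the simplices:

  0-simplices (5): a, b, c, d, e
  1-simplices (10): ab, ac, ad, ae, bc, bd, be, cd, ce, de
  2-simplices (5): abd, acd, ace, bce, bde

so the chain groups are C_0 ≅ Z^5, C_1 ≅ Z^10, C_2 ≅ Z^5.

The boundary map ∂_1: C_1 → C_0 sends each edge [p,q] (with p < q) to q − p.
The resulting 5×10 matrix has rank 4, and its Smith normal form has invariant factors (1,1,1,1).

∂_2: C_2 → C_1 maps a triangle to the signed sum of its edges. For instance
  ∂bde = de − be + bd,
  ∂acd = cd − ad + ac.
This gives a 10×5 integer matrix of rank 5; reducing to Smith normal form yields diagonal entries (1,1,1,1,1).

Computing H_k = (kernel of ∂_k) / (image of ∂_{k+1}):

  H_0: rank C_0 − rank ∂_1 = 5 − 4 = 1, and the invariant factors of ∂_1 are all 1, so H_0 = Z.
  H_1: rank ker ∂_1 − rank ∂_2 = (10 − 4) − 5 = 1, and the invariant factors of ∂_2 are all 1, so H_1 = Z.
  H_2: rank ker ∂_2 − rank ∂_3 = (5 − 5) − 0 = 0, and there is no ∂_3, so H_2 = 0.

As a check, the Euler characteristic is 5 − 10 + 5 = 0, which agrees with 1 − 1 + 0 = 0.

H_0 = Z,  H_1 = Z,  H_2 = 0.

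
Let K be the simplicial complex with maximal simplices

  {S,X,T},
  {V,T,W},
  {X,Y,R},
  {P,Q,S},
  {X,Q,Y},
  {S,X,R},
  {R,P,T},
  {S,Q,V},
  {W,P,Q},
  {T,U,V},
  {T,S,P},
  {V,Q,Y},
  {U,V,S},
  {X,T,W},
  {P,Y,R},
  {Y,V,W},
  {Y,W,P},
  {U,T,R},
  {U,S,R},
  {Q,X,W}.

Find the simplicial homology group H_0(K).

H_0 ≅ Z.

K has 10 vertices, 30 edges, 20 triangles.
rank ∂_0 = 0, rank ∂_1 = 9 ⇒ b_0 = 10 − 0 − 9 = 1; all invariant factors of ∂_1 are 1 so no torsion. So H_0 ≅ Z.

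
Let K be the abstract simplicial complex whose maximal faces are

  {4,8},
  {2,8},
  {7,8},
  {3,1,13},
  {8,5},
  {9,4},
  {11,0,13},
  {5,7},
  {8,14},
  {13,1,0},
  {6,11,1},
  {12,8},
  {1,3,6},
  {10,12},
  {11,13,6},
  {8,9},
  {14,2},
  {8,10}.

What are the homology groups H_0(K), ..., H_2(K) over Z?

H_0 ≅ Z^2,  H_1 ≅ Z^5,  H_2 = 0.

Take the total order 0 < 1 < 2 < 3 < 4 < 5 < 6 < 7 < 8 < 9 < 10 < 11 < 12 < 13 < 14 on the vertex set. Then K (dimension 2) consists of the simplices:

  0-simplices (15): [0], [1], [2], [3], [4], [5], [6], [7], [8], [9], [10], [11], [12], [13], [14]
  1-simplices (24): (24 of them)
  2-simplices (6): [0,1,13], [0,11,13], [1,3,6], [1,3,13], [1,6,11], [6,11,13]

giving chain groups C_0 ≅ Z^15, C_1 ≅ Z^24, C_2 ≅ Z^6.

The boundary map ∂_1: C_1 → C_0 sends each edge [p,q] (with p < q) to q − p. For instance
  ∂[8,12] = [12] − [8].
The 15×24 boundary matrix has rank 13 and Smith normal form diag(1,1,1,1,1,1,1,1,1,1,1,1,1).

The boundary map ∂_2: C_2 → C_1 sends each 2-simplex [p,q,r] to [q,r] − [p,r] + [p,q]. For instance
  ∂[0,11,13] = [11,13] − [0,13] + [0,11],
  ∂[1,3,13] = [3,13] − [1,13] + [1,3].
As a 24×6 matrix over Z this has rank 6, with invariant factors (1,1,1,1,1,1).

Computing H_k = (kernel of ∂_k) / (image of ∂_{k+1}):

  H_0: rank C_0 − rank ∂_1 = 15 − 13 = 2, and the invariant factors of ∂_1 are all 1, so H_0 = Z^2.
  H_1: rank ker ∂_1 − rank ∂_2 = (24 − 13) − 6 = 5, and the invariant factors of ∂_2 are all 1, so H_1 = Z^5.
  H_2: rank ker ∂_2 − rank ∂_3 = (6 − 6) − 0 = 0, and there is no ∂_3, so H_2 = 0.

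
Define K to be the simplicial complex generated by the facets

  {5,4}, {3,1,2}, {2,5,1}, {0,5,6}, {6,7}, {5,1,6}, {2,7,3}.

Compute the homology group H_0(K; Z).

H_0 ≅ Z.

K has 8 vertices, 13 edges, 5 triangles.
rank ∂_0 = 0, rank ∂_1 = 7 ⇒ b_0 = 8 − 0 − 7 = 1; all invariant factors of ∂_1 are 1 so no torsion. So H_0 = Z.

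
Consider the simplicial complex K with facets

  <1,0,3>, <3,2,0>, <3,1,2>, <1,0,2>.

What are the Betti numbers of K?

b_0 = 1, b_1 = 0, b_2 = 1.

Order the vertices as 0 < 1 < 2 < 3. Listing each simplex with vertices in this order, K has dimension 2 with simplices:

  0-simplices (4): [0], [1], [2], [3]
  1-simplices (6): [0,1], [0,2], [0,3], [1,2], [1,3], [2,3]
  2-simplices (4): [0,1,2], [0,1,3], [0,2,3], [1,2,3]

Hence C_0 ≅ Z^4, C_1 ≅ Z^6, C_2 ≅ Z^4.

Boundary ∂_1: C_1 → C_0 is given by ∂[p,q] = [q] − [p].
As a 4×6 matrix over Z this has rank 3, with invariant factors (1,1,1).

Boundary ∂_2: C_2 → C_1 acts by ∂[p,q,r] = [q,r] − [p,r] + [p,q]. For instance
  ∂[0,2,3] = [2,3] − [0,3] + [0,2],
  ∂[0,1,2] = [1,2] − [0,2] + [0,1].
As a 6×4 matrix over Z this has rank 3, with invariant factors (1,1,1).

From H_k ≅ ker(∂_k) / im(∂_{k+1}) we obtain:

  H_0: rank C_0 − rank ∂_1 = 4 − 3 = 1, and the invariant factors of ∂_1 are all 1, so H_0 ≅ Z.
  H_1: rank ker ∂_1 − rank ∂_2 = (6 − 3) − 3 = 0, and the invariant factors of ∂_2 are all 1, so H_1 ≅ 0.
  H_2: rank ker ∂_2 − rank ∂_3 = (4 − 3) − 0 = 1, and there is no ∂_3, so H_2 ≅ Z.

Hence the Betti numbers are b_0 = 1, b_1 = 0, b_2 = 1.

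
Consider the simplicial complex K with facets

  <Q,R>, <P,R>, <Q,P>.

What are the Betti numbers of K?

b_0 = 1, b_1 = 1.

Fix the vertex order P < Q < R and write every simplex with vertices in increasing order. Then dim K = 1 and the simplices of K are:

  0-simplices (3): P, Q, R
  1-simplices (3): PQ, PR, QR

so the chain groups are C_0 ≅ Z^3, C_1 ≅ Z^3.

Boundary ∂_1: C_1 → C_0 sends each edge [p,q] (with p < q) to q − p. For instance
  ∂PR = R − P.
The resulting 3×3 matrix has rank 2, and its Smith normal form has invariant factors (1,1).

Now H_k = ker ∂_k / im ∂_{k+1}, so:

  H_0: rank C_0 − rank ∂_1 = 3 − 2 = 1, and the invariant factors of ∂_1 are all 1, so H_0 ≅ Z.
  H_1: rank ker ∂_1 − rank ∂_2 = (3 − 2) − 0 = 1, and there is no ∂_2, so H_1 ≅ Z.

As a check, the Euler characteristic is 3 − 3 = 0, which agrees with 1 − 1 = 0.
(K is a triangulation of the circle S^1.)

Hence the Betti numbers are b_0 = 1, b_1 = 1.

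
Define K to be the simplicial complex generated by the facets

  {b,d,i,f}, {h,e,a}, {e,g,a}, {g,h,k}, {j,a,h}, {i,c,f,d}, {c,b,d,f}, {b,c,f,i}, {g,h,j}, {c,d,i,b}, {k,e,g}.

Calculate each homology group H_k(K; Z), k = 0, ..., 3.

H_0 ≅ Z^2,  H_1 ≅ Z,  H_2 = 0,  H_3 ≅ Z.

We work with the vertex ordering a < b < c < d < e < f < g < h < i < j < k. The simplices of K, each written with vertices in increasing order, are:

  0-simplices (11): a, b, c, d, e, f, g, h, i, j, k
  1-simplices (22): ae, ag, ah, aj, bc, bd, bf, bi, cd, cf, ci, df, di, eg, eh, ek, fi, gh, gj, gk, hj, hk
  2-simplices (16): aeg, aeh, ahj, bcd, bcf, bci, bdf, bdi, bfi, cdf, cdi, cfi, dfi, egk, ghj, ghk
  3-simplices (5): bcdf, bcdi, bcfi, bdfi, cdfi

giving chain groups C_0 ≅ Z^11, C_1 ≅ Z^22, C_2 ≅ Z^16, C_3 ≅ Z^5.

Boundary ∂_1: C_1 → C_0 maps an edge to its endpoints' difference, ∂[p,q] = q − p.
As a 11×22 matrix over Z this has rank 9, with invariant factors (1,1,1,1,1,1,1,1,1).

The boundary map ∂_2: C_2 → C_1 acts by ∂[p,q,r] = [q,r] − [p,r] + [p,q]. For instance
  ∂cdf = df − cf + cd,
  ∂bci = ci − bi + bc.
This gives a 22×16 integer matrix of rank 12; reducing to Smith normal form yields diagonal entries (1,1,1,1,1,1,1,1,1,1,1,1).

Boundary ∂_3: C_3 → C_2 sends each 3-simplex σ to the alternating sum Σ_i (−1)^i (σ with its i-th vertex removed). For instance
  ∂bcdf = cdf − bdf + bcf − bcd,
  ∂bdfi = dfi − bfi + bdi − bdf.
This gives a 16×5 integer matrix of rank 4; reducing to Smith normal form yields diagonal entries (1,1,1,1).

Computing H_k = (kernel of ∂_k) / (image of ∂_{k+1}):

  H_0: rank C_0 − rank ∂_1 = 11 − 9 = 2, and the invariant factors of ∂_1 are all 1, so H_0 = Z^2.
  H_1: rank ker ∂_1 − rank ∂_2 = (22 − 9) − 12 = 1, and the invariant factors of ∂_2 are all 1, so H_1 = Z.
  H_2: rank ker ∂_2 − rank ∂_3 = (16 − 12) − 4 = 0, and the invariant factors of ∂_3 are all 1, so H_2 = 0.
  H_3: rank ker ∂_3 − rank ∂_4 = (5 − 4) − 0 = 1, and there is no ∂_4, so H_3 = Z.

As a check, the Euler characteristic is 11 − 22 + 16 − 5 = 0, which agrees with 2 − 1 + 0 − 1 = 0.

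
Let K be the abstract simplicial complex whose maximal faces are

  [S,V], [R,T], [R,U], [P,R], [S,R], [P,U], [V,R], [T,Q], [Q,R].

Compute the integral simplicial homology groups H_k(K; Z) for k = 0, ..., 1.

H_0 ≅ Z,  H_1 ≅ Z^3.

We work with the vertex ordering P < Q < R < S < T < U < V. The simplices of K, each written with vertices in increasing order, are:

  0-simplices (7): P, Q, R, S, T, U, V
  1-simplices (9): PR, PU, QR, QT, RS, RT, RU, RV, SV

so the chain groups are C_0 ≅ Z^7, C_1 ≅ Z^9.

Boundary ∂_1: C_1 → C_0 maps an edge to its endpoints' difference, ∂[p,q] = q − p. For instance
  ∂SV = V − S.
This gives a 7×9 integer matrix of rank 6; reducing to Smith normal form yields diagonal entries (1,1,1,1,1,1).

Reading off H_k = ker ∂_k / im ∂_{k+1}:

  H_0: rank C_0 − rank ∂_1 = 7 − 6 = 1, and the invariant factors of ∂_1 are all 1, so H_0 = Z.
  H_1: rank ker ∂_1 − rank ∂_2 = (9 − 6) − 0 = 3, and there is no ∂_2, so H_1 = Z^3.

As a check, the Euler characteristic is 7 − 9 = -2, which agrees with 1 − 3 = -2.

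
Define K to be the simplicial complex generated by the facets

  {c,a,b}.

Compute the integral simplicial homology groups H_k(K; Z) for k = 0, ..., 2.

We work with the vertex ordering a < b < c. The simplices of K, each written with vertices in increasing order, are:

  0-simplices (3): a, b, c
  1-simplices (3): ab, ac, bc
  2-simplices (1): abc

so the chain groups are C_0 ≅ Z^3, C_1 ≅ Z^3, C_2 ≅ Z^1.

∂_1: C_1 → C_0 is given by ∂[p,q] = [q] − [p]. For instance
  ∂bc = c − b.
This gives a 3×3 integer matrix of rank 2; reducing to Smith normal form yields diagonal entries (1,1).

The boundary map ∂_2: C_2 → C_1 maps a triangle to the signed sum of its edges. For instance
  ∂abc = bc − ac + ab.
The resulting 3×1 matrix has rank 1, and its Smith normal form has invariant factors (1).

From H_k ≅ ker(∂_k) / im(∂_{k+1}) we obtain:

  H_0: rank C_0 − rank ∂_1 = 3 − 2 = 1, and the invariant factors of ∂_1 are all 1, so H_0 = Z.
  H_1: rank ker ∂_1 − rank ∂_2 = (3 − 2) − 1 = 0, and the invariant factors of ∂_2 are all 1, so H_1 = 0.
  H_2: rank ker ∂_2 − rank ∂_3 = (1 − 1) − 0 = 0, and there is no ∂_3, so H_2 = 0.

(K is a triangulation of the 2-simplex.)

H_0 ≅ Z,  H_1 = 0,  H_2 = 0.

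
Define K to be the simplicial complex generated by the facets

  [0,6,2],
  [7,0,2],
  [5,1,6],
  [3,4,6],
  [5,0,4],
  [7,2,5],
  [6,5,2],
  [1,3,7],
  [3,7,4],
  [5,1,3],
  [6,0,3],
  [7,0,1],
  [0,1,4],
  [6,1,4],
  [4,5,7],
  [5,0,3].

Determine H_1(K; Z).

H_1 ≅ Z^2.

Order the vertices as 0 < 1 < 2 < 3 < 4 < 5 < 6 < 7. Listing each simplex with vertices in this order, K has dimension 2 with simplices:

  0-simplices (8): [0], [1], [2], [3], [4], [5], [6], [7]
  1-simplices (24): (24 of them)
  2-simplices (16): [0,1,4], [0,1,7], [0,2,6], [0,2,7], [0,3,5], [0,3,6], [0,4,5], [1,3,5], [1,3,7], [1,4,6], [1,5,6], [2,5,6], [2,5,7], [3,4,6], [3,4,7], [4,5,7]

Hence C_0 ≅ Z^8, C_1 ≅ Z^24, C_2 ≅ Z^16.

∂_1: C_1 → C_0 sends each edge [p,q] (with p < q) to q − p. For instance
  ∂[2,5] = [5] − [2].
As a 8×24 matrix over Z this has rank 7, with invariant factors (1,1,1,1,1,1,1).

∂_2: C_2 → C_1 sends each 2-simplex [p,q,r] to [q,r] − [p,r] + [p,q]. For instance
  ∂[0,1,7] = [1,7] − [0,7] + [0,1],
  ∂[0,4,5] = [4,5] − [0,5] + [0,4].
The 24×16 boundary matrix has rank 15 and Smith normal form diag(1,1,1,1,1,1,1,1,1,1,1,1,1,1,1).

Computing H_k = (kernel of ∂_k) / (image of ∂_{k+1}):

  H_1: rank ker ∂_1 − rank ∂_2 = (24 − 7) − 15 = 2, and the invariant factors of ∂_2 are all 1, so H_1 = Z^2.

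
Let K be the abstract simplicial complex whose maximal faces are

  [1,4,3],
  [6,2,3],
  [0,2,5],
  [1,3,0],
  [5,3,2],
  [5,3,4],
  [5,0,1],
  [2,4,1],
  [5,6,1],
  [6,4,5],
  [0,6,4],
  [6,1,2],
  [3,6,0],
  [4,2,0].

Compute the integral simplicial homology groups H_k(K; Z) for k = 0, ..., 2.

Fix the vertex order 0 < 1 < 2 < 3 < 4 < 5 < 6 and write every simplex with vertices in increasing order. Then dim K = 2 and the simplices of K are:

  0-simplices (7): [0], [1], [2], [3], [4], [5], [6]
  1-simplices (21): [0,1], [0,2], [0,3], [0,4], [0,5], [0,6], [1,2], [1,3], [1,4], [1,5], [1,6], [2,3], [2,4], [2,5], [2,6], [3,4], [3,5], [3,6], [4,5], [4,6], [5,6]
  2-simplices (14): [0,1,3], [0,1,5], [0,2,4], [0,2,5], [0,3,6], [0,4,6], [1,2,4], [1,2,6], [1,3,4], [1,5,6], [2,3,5], [2,3,6], [3,4,5], [4,5,6]

so the chain groups are C_0 ≅ Z^7, C_1 ≅ Z^21, C_2 ≅ Z^14.

The boundary map ∂_1: C_1 → C_0 is given by ∂[p,q] = [q] − [p]. For instance
  ∂[2,4] = [4] − [2].
As a 7×21 matrix over Z this has rank 6, with invariant factors (1,1,1,1,1,1).

∂_2: C_2 → C_1 maps a triangle to the signed sum of its edges. For instance
  ∂[2,3,5] = [3,5] − [2,5] + [2,3],
  ∂[0,3,6] = [3,6] − [0,6] + [0,3].
As a 21×14 matrix over Z this has rank 13, with invariant factors (1,1,1,1,1,1,1,1,1,1,1,1,1).

Now H_k = ker ∂_k / im ∂_{k+1}, so:

  H_0: rank C_0 − rank ∂_1 = 7 − 6 = 1, and the invariant factors of ∂_1 are all 1, so H_0 ≅ Z.
  H_1: rank ker ∂_1 − rank ∂_2 = (21 − 6) − 13 = 2, and the invariant factors of ∂_2 are all 1, so H_1 ≅ Z^2.
  H_2: rank ker ∂_2 − rank ∂_3 = (14 − 13) − 0 = 1, and there is no ∂_3, so H_2 ≅ Z.

H_0 = Z,  H_1 = Z^2,  H_2 = Z.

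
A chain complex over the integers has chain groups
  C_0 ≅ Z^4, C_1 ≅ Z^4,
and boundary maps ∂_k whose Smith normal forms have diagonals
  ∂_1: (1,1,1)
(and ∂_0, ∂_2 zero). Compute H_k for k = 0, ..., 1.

H_0: b_0 = 4 − 0 − 3 = 1; torsion from ∂_1 factors > 1: none. So H_0 = Z.
H_1: b_1 = 4 − 3 − 0 = 1; torsion from ∂_2 factors > 1: none. So H_1 = Z.

H_0 = Z,  H_1 = Z.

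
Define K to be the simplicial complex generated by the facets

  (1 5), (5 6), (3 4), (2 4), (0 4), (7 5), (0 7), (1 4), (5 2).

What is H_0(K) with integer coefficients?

Order the vertices as 0 < 1 < 2 < 3 < 4 < 5 < 6 < 7. Listing each simplex with vertices in this order, K has dimension 1 with simplices:

  0-simplices (8): [0], [1], [2], [3], [4], [5], [6], [7]
  1-simplices (9): [0,4], [0,7], [1,4], [1,5], [2,4], [2,5], [3,4], [5,6], [5,7]

Hence C_0 ≅ Z^8, C_1 ≅ Z^9.

∂_1: C_1 → C_0 sends each edge [p,q] (with p < q) to q − p. For instance
  ∂[2,5] = [5] − [2].
The resulting 8×9 matrix has rank 7, and its Smith normal form has invariant factors (1,1,1,1,1,1,1).

Computing H_k = (kernel of ∂_k) / (image of ∂_{k+1}):

  H_0: rank C_0 − rank ∂_1 = 8 − 7 = 1, and the invariant factors of ∂_1 are all 1, so H_0 ≅ Z.

H_0 = Z.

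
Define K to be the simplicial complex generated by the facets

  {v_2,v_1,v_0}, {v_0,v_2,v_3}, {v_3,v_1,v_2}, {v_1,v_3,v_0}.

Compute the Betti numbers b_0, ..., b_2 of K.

b_0 = 1, b_1 = 0, b_2 = 1.

We work with the vertex ordering v_0 < v_1 < v_2 < v_3. The simplices of K, each written with vertices in increasing order, are:

  0-simplices (4): [v_0], [v_1], [v_2], [v_3]
  1-simplices (6): [v_0,v_1], [v_0,v_2], [v_0,v_3], [v_1,v_2], [v_1,v_3], [v_2,v_3]
  2-simplices (4): [v_0,v_1,v_2], [v_0,v_1,v_3], [v_0,v_2,v_3], [v_1,v_2,v_3]

Hence C_0 ≅ Z^4, C_1 ≅ Z^6, C_2 ≅ Z^4.

Boundary ∂_1: C_1 → C_0 maps an edge to its endpoints' difference, ∂[p,q] = q − p.
As a 4×6 matrix over Z this has rank 3, with invariant factors (1,1,1).

∂_2: C_2 → C_1 sends each 2-simplex [p,q,r] to [q,r] − [p,r] + [p,q]. For instance
  ∂[v_0,v_1,v_3] = [v_1,v_3] − [v_0,v_3] + [v_0,v_1],
  ∂[v_1,v_2,v_3] = [v_2,v_3] − [v_1,v_3] + [v_1,v_2].
The resulting 6×4 matrix has rank 3, and its Smith normal form has invariant factors (1,1,1).

From H_k ≅ ker(∂_k) / im(∂_{k+1}) we obtain:

  H_0: rank C_0 − rank ∂_1 = 4 − 3 = 1, and the invariant factors of ∂_1 are all 1, so H_0 = Z.
  H_1: rank ker ∂_1 − rank ∂_2 = (6 − 3) − 3 = 0, and the invariant factors of ∂_2 are all 1, so H_1 = 0.
  H_2: rank ker ∂_2 − rank ∂_3 = (4 − 3) − 0 = 1, and there is no ∂_3, so H_2 = Z.

(K is a triangulation of the 2-sphere S^2.)

Hence the Betti numbers are b_0 = 1, b_1 = 0, b_2 = 1.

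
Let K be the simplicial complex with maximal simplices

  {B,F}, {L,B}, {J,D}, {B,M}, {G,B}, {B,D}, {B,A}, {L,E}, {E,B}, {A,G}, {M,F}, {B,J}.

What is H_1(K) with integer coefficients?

Order the vertices as A < B < D < E < F < G < J < L < M. Listing each simplex with vertices in this order, K has dimension 1 with simplices:

  0-simplices (9): A, B, D, E, F, G, J, L, M
  1-simplices (12): AB, AG, BD, BE, BF, BG, BJ, BL, BM, DJ, EL, FM

giving chain groups C_0 ≅ Z^9, C_1 ≅ Z^12.

The boundary map ∂_1: C_1 → C_0 is given by ∂[p,q] = [q] − [p]. For instance
  ∂EL = L − E.
This gives a 9×12 integer matrix of rank 8; reducing to Smith normal form yields diagonal entries (1,1,1,1,1,1,1,1).

Computing H_k = (kernel of ∂_k) / (image of ∂_{k+1}):

  H_1: rank ker ∂_1 − rank ∂_2 = (12 − 8) − 0 = 4, and there is no ∂_2, so H_1 ≅ Z^4.

H_1 ≅ Z^4.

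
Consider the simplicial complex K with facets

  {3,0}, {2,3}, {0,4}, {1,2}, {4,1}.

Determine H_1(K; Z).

Take the total order 0 < 1 < 2 < 3 < 4 on the vertex set. Then K (dimension 1) consists of the simplices:

  0-simplices (5): [0], [1], [2], [3], [4]
  1-simplices (5): [0,3], [0,4], [1,2], [1,4], [2,3]

giving chain groups C_0 ≅ Z^5, C_1 ≅ Z^5.

∂_1: C_1 → C_0 sends each edge [p,q] (with p < q) to q − p. For instance
  ∂[1,4] = [4] − [1].
As a 5×5 matrix over Z this has rank 4, with invariant factors (1,1,1,1).

Now H_k = ker ∂_k / im ∂_{k+1}, so:

  H_1: rank ker ∂_1 − rank ∂_2 = (5 − 4) − 0 = 1, and there is no ∂_2, so H_1 = Z.

H_1 = Z.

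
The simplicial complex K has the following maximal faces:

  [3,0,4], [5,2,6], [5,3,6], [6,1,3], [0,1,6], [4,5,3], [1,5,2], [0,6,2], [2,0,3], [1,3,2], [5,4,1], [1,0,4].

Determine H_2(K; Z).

Fix the vertex order 0 < 1 < 2 < 3 < 4 < 5 < 6 and write every simplex with vertices in increasing order. Then dim K = 2 and the simplices of K are:

  0-simplices (7): [0], [1], [2], [3], [4], [5], [6]
  1-simplices (18): [0,1], [0,2], [0,3], [0,4], [0,6], [1,2], [1,3], [1,4], [1,5], [1,6], [2,3], [2,5], [2,6], [3,4], [3,5], [3,6], [4,5], [5,6]
  2-simplices (12): [0,1,4], [0,1,6], [0,2,3], [0,2,6], [0,3,4], [1,2,3], [1,2,5], [1,3,6], [1,4,5], [2,5,6], [3,4,5], [3,5,6]

giving chain groups C_0 ≅ Z^7, C_1 ≅ Z^18, C_2 ≅ Z^12.

Boundary ∂_1: C_1 → C_0 sends each edge [p,q] (with p < q) to q − p. For instance
  ∂[1,2] = [2] − [1].
As a 7×18 matrix over Z this has rank 6, with invariant factors (1,1,1,1,1,1).

The boundary map ∂_2: C_2 → C_1 acts by ∂[p,q,r] = [q,r] − [p,r] + [p,q]. For instance
  ∂[3,5,6] = [5,6] − [3,6] + [3,5],
  ∂[0,1,6] = [1,6] − [0,6] + [0,1].
The resulting 18×12 matrix has rank 12, and its Smith normal form has invariant factors (1,1,1,1,1,1,1,1,1,1,1,2).

From H_k ≅ ker(∂_k) / im(∂_{k+1}) we obtain:

  H_2: rank ker ∂_2 − rank ∂_3 = (12 − 12) − 0 = 0, and there is no ∂_3, so H_2 = 0.

H_2 ≅ 0.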